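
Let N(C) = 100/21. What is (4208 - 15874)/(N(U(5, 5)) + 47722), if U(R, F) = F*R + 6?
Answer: -122493/501131 ≈ -0.24443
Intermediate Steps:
U(R, F) = 6 + F*R
N(C) = 100/21 (N(C) = 100*(1/21) = 100/21)
(4208 - 15874)/(N(U(5, 5)) + 47722) = (4208 - 15874)/(100/21 + 47722) = -11666/1002262/21 = -11666*21/1002262 = -122493/501131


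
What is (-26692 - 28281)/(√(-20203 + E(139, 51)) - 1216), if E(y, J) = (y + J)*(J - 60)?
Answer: 66847168/1500569 + 54973*I*√21913/1500569 ≈ 44.548 + 5.4231*I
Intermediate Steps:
E(y, J) = (-60 + J)*(J + y) (E(y, J) = (J + y)*(-60 + J) = (-60 + J)*(J + y))
(-26692 - 28281)/(√(-20203 + E(139, 51)) - 1216) = (-26692 - 28281)/(√(-20203 + (51² - 60*51 - 60*139 + 51*139)) - 1216) = -54973/(√(-20203 + (2601 - 3060 - 8340 + 7089)) - 1216) = -54973/(√(-20203 - 1710) - 1216) = -54973/(√(-21913) - 1216) = -54973/(I*√21913 - 1216) = -54973/(-1216 + I*√21913)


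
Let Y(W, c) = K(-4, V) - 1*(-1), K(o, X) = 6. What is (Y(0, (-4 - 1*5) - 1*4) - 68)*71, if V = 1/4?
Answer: -4331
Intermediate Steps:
V = 1/4 ≈ 0.25000
Y(W, c) = 7 (Y(W, c) = 6 - 1*(-1) = 6 + 1 = 7)
(Y(0, (-4 - 1*5) - 1*4) - 68)*71 = (7 - 68)*71 = -61*71 = -4331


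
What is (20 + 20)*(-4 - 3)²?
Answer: 1960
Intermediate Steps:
(20 + 20)*(-4 - 3)² = 40*(-7)² = 40*49 = 1960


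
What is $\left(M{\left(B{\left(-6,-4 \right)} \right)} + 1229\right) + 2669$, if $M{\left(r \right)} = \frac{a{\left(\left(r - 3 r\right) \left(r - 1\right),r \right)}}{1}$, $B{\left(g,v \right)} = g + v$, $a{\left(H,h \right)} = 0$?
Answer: $3898$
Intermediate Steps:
$M{\left(r \right)} = 0$ ($M{\left(r \right)} = 1^{-1} \cdot 0 = 1 \cdot 0 = 0$)
$\left(M{\left(B{\left(-6,-4 \right)} \right)} + 1229\right) + 2669 = \left(0 + 1229\right) + 2669 = 1229 + 2669 = 3898$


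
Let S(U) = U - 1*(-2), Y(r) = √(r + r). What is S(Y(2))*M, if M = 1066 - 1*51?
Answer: 4060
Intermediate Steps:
Y(r) = √2*√r (Y(r) = √(2*r) = √2*√r)
S(U) = 2 + U (S(U) = U + 2 = 2 + U)
M = 1015 (M = 1066 - 51 = 1015)
S(Y(2))*M = (2 + √2*√2)*1015 = (2 + 2)*1015 = 4*1015 = 4060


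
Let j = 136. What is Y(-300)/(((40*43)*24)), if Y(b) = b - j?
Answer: -109/10320 ≈ -0.010562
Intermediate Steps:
Y(b) = -136 + b (Y(b) = b - 1*136 = b - 136 = -136 + b)
Y(-300)/(((40*43)*24)) = (-136 - 300)/(((40*43)*24)) = -436/(1720*24) = -436/41280 = -436*1/41280 = -109/10320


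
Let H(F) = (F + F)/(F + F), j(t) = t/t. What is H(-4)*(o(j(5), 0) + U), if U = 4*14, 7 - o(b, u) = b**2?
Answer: 62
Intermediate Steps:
j(t) = 1
o(b, u) = 7 - b**2
U = 56
H(F) = 1 (H(F) = (2*F)/((2*F)) = (2*F)*(1/(2*F)) = 1)
H(-4)*(o(j(5), 0) + U) = 1*((7 - 1*1**2) + 56) = 1*((7 - 1*1) + 56) = 1*((7 - 1) + 56) = 1*(6 + 56) = 1*62 = 62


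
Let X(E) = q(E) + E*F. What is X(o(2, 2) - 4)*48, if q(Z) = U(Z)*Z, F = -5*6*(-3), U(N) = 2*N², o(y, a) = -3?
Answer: -63168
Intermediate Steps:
F = 90 (F = -30*(-3) = 90)
q(Z) = 2*Z³ (q(Z) = (2*Z²)*Z = 2*Z³)
X(E) = 2*E³ + 90*E (X(E) = 2*E³ + E*90 = 2*E³ + 90*E)
X(o(2, 2) - 4)*48 = (2*(-3 - 4)*(45 + (-3 - 4)²))*48 = (2*(-7)*(45 + (-7)²))*48 = (2*(-7)*(45 + 49))*48 = (2*(-7)*94)*48 = -1316*48 = -63168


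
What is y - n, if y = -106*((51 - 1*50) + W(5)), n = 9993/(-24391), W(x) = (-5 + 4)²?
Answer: -5160899/24391 ≈ -211.59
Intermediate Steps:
W(x) = 1 (W(x) = (-1)² = 1)
n = -9993/24391 (n = 9993*(-1/24391) = -9993/24391 ≈ -0.40970)
y = -212 (y = -106*((51 - 1*50) + 1) = -106*((51 - 50) + 1) = -106*(1 + 1) = -106*2 = -212)
y - n = -212 - 1*(-9993/24391) = -212 + 9993/24391 = -5160899/24391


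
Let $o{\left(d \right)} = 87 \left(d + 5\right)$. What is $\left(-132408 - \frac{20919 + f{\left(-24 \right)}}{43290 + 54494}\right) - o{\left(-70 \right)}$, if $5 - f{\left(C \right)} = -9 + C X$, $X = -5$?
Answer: $- \frac{12394436165}{97784} \approx -1.2675 \cdot 10^{5}$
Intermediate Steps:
$o{\left(d \right)} = 435 + 87 d$ ($o{\left(d \right)} = 87 \left(5 + d\right) = 435 + 87 d$)
$f{\left(C \right)} = 14 + 5 C$ ($f{\left(C \right)} = 5 - \left(-9 + C \left(-5\right)\right) = 5 - \left(-9 - 5 C\right) = 5 + \left(9 + 5 C\right) = 14 + 5 C$)
$\left(-132408 - \frac{20919 + f{\left(-24 \right)}}{43290 + 54494}\right) - o{\left(-70 \right)} = \left(-132408 - \frac{20919 + \left(14 + 5 \left(-24\right)\right)}{43290 + 54494}\right) - \left(435 + 87 \left(-70\right)\right) = \left(-132408 - \frac{20919 + \left(14 - 120\right)}{97784}\right) - \left(435 - 6090\right) = \left(-132408 - \left(20919 - 106\right) \frac{1}{97784}\right) - -5655 = \left(-132408 - 20813 \cdot \frac{1}{97784}\right) + 5655 = \left(-132408 - \frac{20813}{97784}\right) + 5655 = - \frac{12947404685}{97784} + 5655 = - \frac{12394436165}{97784}$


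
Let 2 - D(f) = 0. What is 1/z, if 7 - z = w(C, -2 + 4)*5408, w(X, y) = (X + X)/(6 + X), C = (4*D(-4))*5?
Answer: -23/216159 ≈ -0.00010640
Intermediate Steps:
D(f) = 2 (D(f) = 2 - 1*0 = 2 + 0 = 2)
C = 40 (C = (4*2)*5 = 8*5 = 40)
w(X, y) = 2*X/(6 + X) (w(X, y) = (2*X)/(6 + X) = 2*X/(6 + X))
z = -216159/23 (z = 7 - 2*40/(6 + 40)*5408 = 7 - 2*40/46*5408 = 7 - 2*40*(1/46)*5408 = 7 - 40*5408/23 = 7 - 1*216320/23 = 7 - 216320/23 = -216159/23 ≈ -9398.2)
1/z = 1/(-216159/23) = -23/216159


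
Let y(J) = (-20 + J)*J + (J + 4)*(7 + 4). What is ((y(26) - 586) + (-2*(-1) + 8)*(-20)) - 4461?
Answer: -4761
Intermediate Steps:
y(J) = 44 + 11*J + J*(-20 + J) (y(J) = J*(-20 + J) + (4 + J)*11 = J*(-20 + J) + (44 + 11*J) = 44 + 11*J + J*(-20 + J))
((y(26) - 586) + (-2*(-1) + 8)*(-20)) - 4461 = (((44 + 26**2 - 9*26) - 586) + (-2*(-1) + 8)*(-20)) - 4461 = (((44 + 676 - 234) - 586) + (2 + 8)*(-20)) - 4461 = ((486 - 586) + 10*(-20)) - 4461 = (-100 - 200) - 4461 = -300 - 4461 = -4761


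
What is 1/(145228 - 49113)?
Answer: 1/96115 ≈ 1.0404e-5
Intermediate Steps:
1/(145228 - 49113) = 1/96115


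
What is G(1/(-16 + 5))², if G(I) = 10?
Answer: 100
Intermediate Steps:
G(1/(-16 + 5))² = 10² = 100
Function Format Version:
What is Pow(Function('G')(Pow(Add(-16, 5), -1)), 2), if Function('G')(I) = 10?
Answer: 100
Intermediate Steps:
Pow(Function('G')(Pow(Add(-16, 5), -1)), 2) = Pow(10, 2) = 100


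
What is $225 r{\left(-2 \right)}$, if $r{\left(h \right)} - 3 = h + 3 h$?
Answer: $-1125$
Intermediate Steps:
$r{\left(h \right)} = 3 + 4 h$ ($r{\left(h \right)} = 3 + \left(h + 3 h\right) = 3 + 4 h$)
$225 r{\left(-2 \right)} = 225 \left(3 + 4 \left(-2\right)\right) = 225 \left(3 - 8\right) = 225 \left(-5\right) = -1125$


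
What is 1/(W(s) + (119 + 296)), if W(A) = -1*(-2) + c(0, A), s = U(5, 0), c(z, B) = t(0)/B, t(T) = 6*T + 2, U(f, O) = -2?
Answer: 1/416 ≈ 0.0024038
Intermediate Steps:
t(T) = 2 + 6*T
c(z, B) = 2/B (c(z, B) = (2 + 6*0)/B = (2 + 0)/B = 2/B)
s = -2
W(A) = 2 + 2/A (W(A) = -1*(-2) + 2/A = 2 + 2/A)
1/(W(s) + (119 + 296)) = 1/((2 + 2/(-2)) + (119 + 296)) = 1/((2 + 2*(-½)) + 415) = 1/((2 - 1) + 415) = 1/(1 + 415) = 1/416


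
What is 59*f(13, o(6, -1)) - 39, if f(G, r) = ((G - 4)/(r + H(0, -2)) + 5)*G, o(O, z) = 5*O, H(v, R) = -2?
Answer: 113191/28 ≈ 4042.5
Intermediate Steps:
f(G, r) = G*(5 + (-4 + G)/(-2 + r)) (f(G, r) = ((G - 4)/(r - 2) + 5)*G = ((-4 + G)/(-2 + r) + 5)*G = (5 + (-4 + G)/(-2 + r))*G = G*(5 + (-4 + G)/(-2 + r)))
59*f(13, o(6, -1)) - 39 = 59*(13*(-14 + 13 + 5*(5*6))/(-2 + 5*6)) - 39 = 59*(13*(-14 + 13 + 5*30)/(-2 + 30)) - 39 = 59*(13*(-14 + 13 + 150)/28) - 39 = 59*(13*(1/28)*149) - 39 = 59*(1937/28) - 39 = 114283/28 - 39 = 113191/28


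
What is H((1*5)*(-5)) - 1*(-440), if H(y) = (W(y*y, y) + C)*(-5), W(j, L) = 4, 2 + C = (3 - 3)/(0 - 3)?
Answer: 430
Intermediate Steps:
C = -2 (C = -2 + (3 - 3)/(0 - 3) = -2 + 0/(-3) = -2 + 0*(-⅓) = -2 + 0 = -2)
H(y) = -10 (H(y) = (4 - 2)*(-5) = 2*(-5) = -10)
H((1*5)*(-5)) - 1*(-440) = -10 - 1*(-440) = -10 + 440 = 430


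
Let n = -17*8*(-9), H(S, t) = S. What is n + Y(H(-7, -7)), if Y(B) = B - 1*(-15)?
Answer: 1232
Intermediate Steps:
Y(B) = 15 + B (Y(B) = B + 15 = 15 + B)
n = 1224 (n = -136*(-9) = 1224)
n + Y(H(-7, -7)) = 1224 + (15 - 7) = 1224 + 8 = 1232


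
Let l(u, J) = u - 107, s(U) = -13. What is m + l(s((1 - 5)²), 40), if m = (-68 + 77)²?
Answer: -39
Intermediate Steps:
m = 81 (m = 9² = 81)
l(u, J) = -107 + u
m + l(s((1 - 5)²), 40) = 81 + (-107 - 13) = 81 - 120 = -39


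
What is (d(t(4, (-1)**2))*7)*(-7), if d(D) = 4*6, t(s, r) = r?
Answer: -1176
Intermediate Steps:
d(D) = 24
(d(t(4, (-1)**2))*7)*(-7) = (24*7)*(-7) = 168*(-7) = -1176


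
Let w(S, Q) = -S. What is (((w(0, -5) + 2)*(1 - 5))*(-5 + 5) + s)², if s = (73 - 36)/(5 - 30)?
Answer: 1369/625 ≈ 2.1904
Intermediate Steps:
s = -37/25 (s = 37/(-25) = 37*(-1/25) = -37/25 ≈ -1.4800)
(((w(0, -5) + 2)*(1 - 5))*(-5 + 5) + s)² = (((-1*0 + 2)*(1 - 5))*(-5 + 5) - 37/25)² = (((0 + 2)*(-4))*0 - 37/25)² = ((2*(-4))*0 - 37/25)² = (-8*0 - 37/25)² = (0 - 37/25)² = (-37/25)² = 1369/625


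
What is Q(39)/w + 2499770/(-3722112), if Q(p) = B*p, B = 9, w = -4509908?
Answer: -108413838293/161407525824 ≈ -0.67168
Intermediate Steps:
Q(p) = 9*p
Q(39)/w + 2499770/(-3722112) = (9*39)/(-4509908) + 2499770/(-3722112) = 351*(-1/4509908) + 2499770*(-1/3722112) = -27/346916 - 1249885/1861056 = -108413838293/161407525824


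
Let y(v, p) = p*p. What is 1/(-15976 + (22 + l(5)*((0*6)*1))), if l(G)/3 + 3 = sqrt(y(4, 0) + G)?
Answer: -1/15954 ≈ -6.2680e-5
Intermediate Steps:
y(v, p) = p**2
l(G) = -9 + 3*sqrt(G) (l(G) = -9 + 3*sqrt(0**2 + G) = -9 + 3*sqrt(0 + G) = -9 + 3*sqrt(G))
1/(-15976 + (22 + l(5)*((0*6)*1))) = 1/(-15976 + (22 + (-9 + 3*sqrt(5))*((0*6)*1))) = 1/(-15976 + (22 + (-9 + 3*sqrt(5))*(0*1))) = 1/(-15976 + (22 + (-9 + 3*sqrt(5))*0)) = 1/(-15976 + (22 + 0)) = 1/(-15976 + 22) = 1/(-15954) = -1/15954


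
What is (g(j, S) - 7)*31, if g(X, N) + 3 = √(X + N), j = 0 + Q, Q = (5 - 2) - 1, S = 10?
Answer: -310 + 62*√3 ≈ -202.61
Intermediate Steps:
Q = 2 (Q = 3 - 1 = 2)
j = 2 (j = 0 + 2 = 2)
g(X, N) = -3 + √(N + X) (g(X, N) = -3 + √(X + N) = -3 + √(N + X))
(g(j, S) - 7)*31 = ((-3 + √(10 + 2)) - 7)*31 = ((-3 + √12) - 7)*31 = ((-3 + 2*√3) - 7)*31 = (-10 + 2*√3)*31 = -310 + 62*√3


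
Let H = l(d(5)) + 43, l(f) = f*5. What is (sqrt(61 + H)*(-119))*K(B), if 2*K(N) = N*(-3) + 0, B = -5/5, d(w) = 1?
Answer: -357*sqrt(109)/2 ≈ -1863.6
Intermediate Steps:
l(f) = 5*f
H = 48 (H = 5*1 + 43 = 5 + 43 = 48)
B = -1 (B = -5*1/5 = -1)
K(N) = -3*N/2 (K(N) = (N*(-3) + 0)/2 = (-3*N + 0)/2 = (-3*N)/2 = -3*N/2)
(sqrt(61 + H)*(-119))*K(B) = (sqrt(61 + 48)*(-119))*(-3/2*(-1)) = (sqrt(109)*(-119))*(3/2) = -119*sqrt(109)*(3/2) = -357*sqrt(109)/2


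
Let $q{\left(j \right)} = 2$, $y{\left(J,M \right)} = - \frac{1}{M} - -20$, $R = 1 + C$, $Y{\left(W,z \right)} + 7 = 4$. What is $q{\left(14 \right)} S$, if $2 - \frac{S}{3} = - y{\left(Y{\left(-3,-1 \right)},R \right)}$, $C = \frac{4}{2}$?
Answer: $130$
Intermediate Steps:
$Y{\left(W,z \right)} = -3$ ($Y{\left(W,z \right)} = -7 + 4 = -3$)
$C = 2$ ($C = 4 \cdot \frac{1}{2} = 2$)
$R = 3$ ($R = 1 + 2 = 3$)
$y{\left(J,M \right)} = 20 - \frac{1}{M}$ ($y{\left(J,M \right)} = - \frac{1}{M} + 20 = 20 - \frac{1}{M}$)
$S = 65$ ($S = 6 - 3 \left(- (20 - \frac{1}{3})\right) = 6 - 3 \left(\left(-1\right) \frac{59}{3}\right) = 6 - -59 = 6 + 59 = 65$)
$q{\left(14 \right)} S = 2 \cdot 65 = 130$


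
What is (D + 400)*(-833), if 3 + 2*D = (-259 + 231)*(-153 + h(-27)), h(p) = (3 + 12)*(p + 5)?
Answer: -11929393/2 ≈ -5.9647e+6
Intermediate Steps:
h(p) = 75 + 15*p (h(p) = 15*(5 + p) = 75 + 15*p)
D = 13521/2 (D = -3/2 + ((-259 + 231)*(-153 + (75 + 15*(-27))))/2 = -3/2 + (-28*(-153 + (75 - 405)))/2 = -3/2 + (-28*(-153 - 330))/2 = -3/2 + (-28*(-483))/2 = -3/2 + (½)*13524 = -3/2 + 6762 = 13521/2 ≈ 6760.5)
(D + 400)*(-833) = (13521/2 + 400)*(-833) = (14321/2)*(-833) = -11929393/2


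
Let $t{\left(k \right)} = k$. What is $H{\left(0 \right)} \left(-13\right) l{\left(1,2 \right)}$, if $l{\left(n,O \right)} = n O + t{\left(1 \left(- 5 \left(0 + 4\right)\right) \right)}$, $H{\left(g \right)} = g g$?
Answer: $0$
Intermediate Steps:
$H{\left(g \right)} = g^{2}$
$l{\left(n,O \right)} = -20 + O n$ ($l{\left(n,O \right)} = n O + 1 \left(- 5 \left(0 + 4\right)\right) = O n + 1 \left(\left(-5\right) 4\right) = O n + 1 \left(-20\right) = O n - 20 = -20 + O n$)
$H{\left(0 \right)} \left(-13\right) l{\left(1,2 \right)} = 0^{2} \left(-13\right) \left(-20 + 2 \cdot 1\right) = 0 \left(-13\right) \left(-20 + 2\right) = 0 \left(-18\right) = 0$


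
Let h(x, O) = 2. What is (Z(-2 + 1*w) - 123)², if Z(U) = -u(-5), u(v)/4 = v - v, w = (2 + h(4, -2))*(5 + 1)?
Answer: 15129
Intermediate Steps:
w = 24 (w = (2 + 2)*(5 + 1) = 4*6 = 24)
u(v) = 0 (u(v) = 4*(v - v) = 4*0 = 0)
Z(U) = 0 (Z(U) = -1*0 = 0)
(Z(-2 + 1*w) - 123)² = (0 - 123)² = (-123)² = 15129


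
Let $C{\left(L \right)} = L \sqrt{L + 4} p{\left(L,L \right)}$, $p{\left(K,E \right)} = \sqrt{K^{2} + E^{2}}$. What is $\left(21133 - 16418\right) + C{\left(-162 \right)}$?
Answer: $4715 - 52488 i \sqrt{79} \approx 4715.0 - 4.6652 \cdot 10^{5} i$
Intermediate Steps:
$p{\left(K,E \right)} = \sqrt{E^{2} + K^{2}}$
$C{\left(L \right)} = L \sqrt{2} \sqrt{L^{2}} \sqrt{4 + L}$ ($C{\left(L \right)} = L \sqrt{L + 4} \sqrt{L^{2} + L^{2}} = L \sqrt{4 + L} \sqrt{2 L^{2}} = L \sqrt{4 + L} \sqrt{2} \sqrt{L^{2}} = L \sqrt{2} \sqrt{L^{2}} \sqrt{4 + L}$)
$\left(21133 - 16418\right) + C{\left(-162 \right)} = \left(21133 - 16418\right) - 162 \sqrt{2} \sqrt{\left(-162\right)^{2}} \sqrt{4 - 162} = 4715 - 162 \sqrt{2} \sqrt{26244} \sqrt{-158} = 4715 - 162 \sqrt{2} \cdot 162 i \sqrt{158} = 4715 - 52488 i \sqrt{79}$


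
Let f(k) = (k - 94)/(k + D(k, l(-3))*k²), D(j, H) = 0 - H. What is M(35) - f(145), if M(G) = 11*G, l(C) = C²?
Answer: 72795851/189080 ≈ 385.00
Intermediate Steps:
D(j, H) = -H
f(k) = (-94 + k)/(k - 9*k²) (f(k) = (k - 94)/(k + (-1*(-3)²)*k²) = (-94 + k)/(k + (-1*9)*k²) = (-94 + k)/(k - 9*k²))
M(35) - f(145) = 11*35 - (-94 + 145)/(145*(1 - 9*145)) = 385 - 51/(145*(1 - 1305)) = 385 - 51/(145*(-1304)) = 385 - (-1)*51/(145*1304) = 385 - 1*(-51/189080) = 385 + 51/189080 = 72795851/189080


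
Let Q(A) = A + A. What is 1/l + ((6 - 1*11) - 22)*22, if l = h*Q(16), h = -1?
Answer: -19009/32 ≈ -594.03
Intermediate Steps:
Q(A) = 2*A
l = -32 (l = -2*16 = -1*32 = -32)
1/l + ((6 - 1*11) - 22)*22 = 1/(-32) + ((6 - 1*11) - 22)*22 = -1/32 + ((6 - 11) - 22)*22 = -1/32 + (-5 - 22)*22 = -1/32 - 27*22 = -1/32 - 594 = -19009/32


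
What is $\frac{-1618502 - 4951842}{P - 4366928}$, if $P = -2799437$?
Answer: $\frac{6570344}{7166365} \approx 0.91683$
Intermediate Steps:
$\frac{-1618502 - 4951842}{P - 4366928} = \frac{-1618502 - 4951842}{-2799437 - 4366928} = - \frac{6570344}{-7166365} = \left(-6570344\right) \left(- \frac{1}{7166365}\right) = \frac{6570344}{7166365}$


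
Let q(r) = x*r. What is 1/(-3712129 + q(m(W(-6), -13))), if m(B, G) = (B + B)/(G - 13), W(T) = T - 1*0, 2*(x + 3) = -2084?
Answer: -13/48263947 ≈ -2.6935e-7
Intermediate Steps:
x = -1045 (x = -3 + (½)*(-2084) = -3 - 1042 = -1045)
W(T) = T (W(T) = T + 0 = T)
m(B, G) = 2*B/(-13 + G) (m(B, G) = (2*B)/(-13 + G) = 2*B/(-13 + G))
q(r) = -1045*r
1/(-3712129 + q(m(W(-6), -13))) = 1/(-3712129 - 2090*(-6)/(-13 - 13)) = 1/(-3712129 - 2090*(-6)/(-26)) = 1/(-3712129 - 2090*(-6)*(-1)/26) = 1/(-3712129 - 1045*6/13) = 1/(-3712129 - 6270/13) = 1/(-48263947/13) = -13/48263947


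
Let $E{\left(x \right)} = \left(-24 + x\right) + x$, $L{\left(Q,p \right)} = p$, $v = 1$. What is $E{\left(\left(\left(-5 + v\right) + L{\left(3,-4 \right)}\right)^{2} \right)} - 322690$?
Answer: $-322586$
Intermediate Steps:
$E{\left(x \right)} = -24 + 2 x$
$E{\left(\left(\left(-5 + v\right) + L{\left(3,-4 \right)}\right)^{2} \right)} - 322690 = \left(-24 + 2 \left(\left(-5 + 1\right) - 4\right)^{2}\right) - 322690 = \left(-24 + 2 \left(-4 - 4\right)^{2}\right) - 322690 = \left(-24 + 2 \left(-8\right)^{2}\right) - 322690 = \left(-24 + 2 \cdot 64\right) - 322690 = \left(-24 + 128\right) - 322690 = 104 - 322690 = -322586$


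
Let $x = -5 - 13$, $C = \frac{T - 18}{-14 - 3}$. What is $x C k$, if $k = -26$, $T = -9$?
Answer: $\frac{12636}{17} \approx 743.29$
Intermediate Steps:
$C = \frac{27}{17}$ ($C = \frac{-9 - 18}{-14 - 3} = - \frac{27}{-17} = \left(-27\right) \left(- \frac{1}{17}\right) = \frac{27}{17} \approx 1.5882$)
$x = -18$ ($x = -5 - 13 = -18$)
$x C k = \left(-18\right) \frac{27}{17} \left(-26\right) = \left(- \frac{486}{17}\right) \left(-26\right) = \frac{12636}{17}$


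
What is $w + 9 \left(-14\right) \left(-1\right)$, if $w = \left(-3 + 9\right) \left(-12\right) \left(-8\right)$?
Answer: $702$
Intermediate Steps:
$w = 576$ ($w = 6 \left(-12\right) \left(-8\right) = \left(-72\right) \left(-8\right) = 576$)
$w + 9 \left(-14\right) \left(-1\right) = 576 + 9 \left(-14\right) \left(-1\right) = 576 - -126 = 576 + 126 = 702$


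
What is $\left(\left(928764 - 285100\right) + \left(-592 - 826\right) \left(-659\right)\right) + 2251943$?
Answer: $3830069$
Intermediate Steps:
$\left(\left(928764 - 285100\right) + \left(-592 - 826\right) \left(-659\right)\right) + 2251943 = \left(\left(928764 - 285100\right) - -934462\right) + 2251943 = \left(643664 + 934462\right) + 2251943 = 1578126 + 2251943 = 3830069$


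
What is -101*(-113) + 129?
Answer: 11542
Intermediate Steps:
-101*(-113) + 129 = 11413 + 129 = 11542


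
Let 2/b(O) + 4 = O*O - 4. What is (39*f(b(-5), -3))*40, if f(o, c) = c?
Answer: -4680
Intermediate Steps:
b(O) = 2/(-8 + O²) (b(O) = 2/(-4 + (O*O - 4)) = 2/(-4 + (O² - 4)) = 2/(-4 + (-4 + O²)) = 2/(-8 + O²))
(39*f(b(-5), -3))*40 = (39*(-3))*40 = -117*40 = -4680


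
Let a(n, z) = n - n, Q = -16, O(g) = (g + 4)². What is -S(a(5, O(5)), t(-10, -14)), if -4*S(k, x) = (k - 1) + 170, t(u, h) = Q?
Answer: 169/4 ≈ 42.250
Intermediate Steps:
O(g) = (4 + g)²
t(u, h) = -16
a(n, z) = 0
S(k, x) = -169/4 - k/4 (S(k, x) = -((k - 1) + 170)/4 = -((-1 + k) + 170)/4 = -(169 + k)/4 = -169/4 - k/4)
-S(a(5, O(5)), t(-10, -14)) = -(-169/4 - ¼*0) = -(-169/4 + 0) = -1*(-169/4) = 169/4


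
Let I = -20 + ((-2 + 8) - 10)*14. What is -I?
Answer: 76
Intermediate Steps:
I = -76 (I = -20 + (6 - 10)*14 = -20 - 4*14 = -20 - 56 = -76)
-I = -1*(-76) = 76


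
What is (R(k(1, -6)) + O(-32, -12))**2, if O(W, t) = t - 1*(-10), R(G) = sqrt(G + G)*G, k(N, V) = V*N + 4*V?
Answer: -53996 + 240*I*sqrt(15) ≈ -53996.0 + 929.52*I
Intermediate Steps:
k(N, V) = 4*V + N*V (k(N, V) = N*V + 4*V = 4*V + N*V)
R(G) = sqrt(2)*G**(3/2) (R(G) = sqrt(2*G)*G = (sqrt(2)*sqrt(G))*G = sqrt(2)*G**(3/2))
O(W, t) = 10 + t (O(W, t) = t + 10 = 10 + t)
(R(k(1, -6)) + O(-32, -12))**2 = (sqrt(2)*(-6*(4 + 1))**(3/2) + (10 - 12))**2 = (sqrt(2)*(-6*5)**(3/2) - 2)**2 = (sqrt(2)*(-30)**(3/2) - 2)**2 = (sqrt(2)*(-30*I*sqrt(30)) - 2)**2 = (-60*I*sqrt(15) - 2)**2 = (-2 - 60*I*sqrt(15))**2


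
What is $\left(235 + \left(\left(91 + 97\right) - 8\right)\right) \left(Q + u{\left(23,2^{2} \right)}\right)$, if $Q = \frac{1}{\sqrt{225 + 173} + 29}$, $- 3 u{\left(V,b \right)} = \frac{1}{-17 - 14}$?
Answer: $\frac{1303100}{41199} - \frac{415 \sqrt{398}}{443} \approx 12.94$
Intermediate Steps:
$u{\left(V,b \right)} = \frac{1}{93}$ ($u{\left(V,b \right)} = - \frac{1}{3 \left(-17 - 14\right)} = - \frac{1}{3 \left(-31\right)} = \left(- \frac{1}{3}\right) \left(- \frac{1}{31}\right) = \frac{1}{93}$)
$Q = \frac{1}{29 + \sqrt{398}}$ ($Q = \frac{1}{\sqrt{398} + 29} = \frac{1}{29 + \sqrt{398}} \approx 0.020429$)
$\left(235 + \left(\left(91 + 97\right) - 8\right)\right) \left(Q + u{\left(23,2^{2} \right)}\right) = \left(235 + \left(\left(91 + 97\right) - 8\right)\right) \left(\left(\frac{29}{443} - \frac{\sqrt{398}}{443}\right) + \frac{1}{93}\right) = \left(235 + \left(188 - 8\right)\right) \left(\frac{3140}{41199} - \frac{\sqrt{398}}{443}\right) = \left(235 + 180\right) \left(\frac{3140}{41199} - \frac{\sqrt{398}}{443}\right) = 415 \left(\frac{3140}{41199} - \frac{\sqrt{398}}{443}\right) = \frac{1303100}{41199} - \frac{415 \sqrt{398}}{443}$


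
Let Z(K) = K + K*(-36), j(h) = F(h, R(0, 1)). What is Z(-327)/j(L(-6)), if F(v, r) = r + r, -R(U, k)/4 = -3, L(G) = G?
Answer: 3815/8 ≈ 476.88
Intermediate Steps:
R(U, k) = 12 (R(U, k) = -4*(-3) = 12)
F(v, r) = 2*r
j(h) = 24 (j(h) = 2*12 = 24)
Z(K) = -35*K (Z(K) = K - 36*K = -35*K)
Z(-327)/j(L(-6)) = -35*(-327)/24 = 11445*(1/24) = 3815/8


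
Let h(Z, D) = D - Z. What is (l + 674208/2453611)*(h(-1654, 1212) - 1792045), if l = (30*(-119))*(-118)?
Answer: -1849311238020740172/2453611 ≈ -7.5371e+11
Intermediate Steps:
l = 421260 (l = -3570*(-118) = 421260)
(l + 674208/2453611)*(h(-1654, 1212) - 1792045) = (421260 + 674208/2453611)*((1212 - 1*(-1654)) - 1792045) = (421260 + 674208*(1/2453611))*((1212 + 1654) - 1792045) = (421260 + 674208/2453611)*(2866 - 1792045) = (1033608844068/2453611)*(-1789179) = -1849311238020740172/2453611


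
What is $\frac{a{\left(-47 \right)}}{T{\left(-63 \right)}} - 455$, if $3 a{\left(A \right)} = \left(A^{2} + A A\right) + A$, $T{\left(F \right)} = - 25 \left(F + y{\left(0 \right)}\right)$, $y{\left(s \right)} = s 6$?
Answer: $- \frac{715168}{1575} \approx -454.07$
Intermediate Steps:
$y{\left(s \right)} = 6 s$
$T{\left(F \right)} = - 25 F$ ($T{\left(F \right)} = - 25 \left(F + 6 \cdot 0\right) = - 25 \left(F + 0\right) = - 25 F$)
$a{\left(A \right)} = \frac{A}{3} + \frac{2 A^{2}}{3}$ ($a{\left(A \right)} = \frac{\left(A^{2} + A A\right) + A}{3} = \frac{\left(A^{2} + A^{2}\right) + A}{3} = \frac{2 A^{2} + A}{3} = \frac{A + 2 A^{2}}{3} = \frac{A}{3} + \frac{2 A^{2}}{3}$)
$\frac{a{\left(-47 \right)}}{T{\left(-63 \right)}} - 455 = \frac{\frac{1}{3} \left(-47\right) \left(1 + 2 \left(-47\right)\right)}{\left(-25\right) \left(-63\right)} - 455 = \frac{\frac{1}{3} \left(-47\right) \left(1 - 94\right)}{1575} - 455 = \frac{1}{3} \left(-47\right) \left(-93\right) \frac{1}{1575} - 455 = 1457 \cdot \frac{1}{1575} - 455 = \frac{1457}{1575} - 455 = - \frac{715168}{1575}$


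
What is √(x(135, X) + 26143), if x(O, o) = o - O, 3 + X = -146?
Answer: √25859 ≈ 160.81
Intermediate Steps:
X = -149 (X = -3 - 146 = -149)
√(x(135, X) + 26143) = √((-149 - 1*135) + 26143) = √((-149 - 135) + 26143) = √(-284 + 26143) = √25859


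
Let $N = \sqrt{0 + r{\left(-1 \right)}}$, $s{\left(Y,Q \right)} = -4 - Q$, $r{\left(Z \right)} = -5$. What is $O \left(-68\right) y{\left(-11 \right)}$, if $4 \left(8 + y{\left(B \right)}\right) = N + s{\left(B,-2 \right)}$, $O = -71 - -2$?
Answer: $-39882 + 1173 i \sqrt{5} \approx -39882.0 + 2622.9 i$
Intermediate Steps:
$O = -69$ ($O = -71 + 2 = -69$)
$N = i \sqrt{5}$ ($N = \sqrt{0 - 5} = \sqrt{-5} = i \sqrt{5} \approx 2.2361 i$)
$y{\left(B \right)} = - \frac{17}{2} + \frac{i \sqrt{5}}{4}$ ($y{\left(B \right)} = -8 + \frac{i \sqrt{5} - 2}{4} = -8 + \frac{-2 + i \sqrt{5}}{4} = -8 - \left(\frac{1}{2} - \frac{i \sqrt{5}}{4}\right) = - \frac{17}{2} + \frac{i \sqrt{5}}{4}$)
$O \left(-68\right) y{\left(-11 \right)} = \left(-69\right) \left(-68\right) \left(- \frac{17}{2} + \frac{i \sqrt{5}}{4}\right) = 4692 \left(- \frac{17}{2} + \frac{i \sqrt{5}}{4}\right) = -39882 + 1173 i \sqrt{5}$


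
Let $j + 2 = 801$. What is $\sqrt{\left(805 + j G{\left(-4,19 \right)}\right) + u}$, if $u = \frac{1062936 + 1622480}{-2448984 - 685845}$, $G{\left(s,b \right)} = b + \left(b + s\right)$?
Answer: $\frac{\sqrt{274866874305876147}}{3134829} \approx 167.24$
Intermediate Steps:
$G{\left(s,b \right)} = s + 2 b$
$j = 799$ ($j = -2 + 801 = 799$)
$u = - \frac{2685416}{3134829}$ ($u = \frac{2685416}{-3134829} = 2685416 \left(- \frac{1}{3134829}\right) = - \frac{2685416}{3134829} \approx -0.85664$)
$\sqrt{\left(805 + j G{\left(-4,19 \right)}\right) + u} = \sqrt{\left(805 + 799 \left(-4 + 2 \cdot 19\right)\right) - \frac{2685416}{3134829}} = \sqrt{\left(805 + 799 \left(-4 + 38\right)\right) - \frac{2685416}{3134829}} = \sqrt{\left(805 + 799 \cdot 34\right) - \frac{2685416}{3134829}} = \sqrt{\left(805 + 27166\right) - \frac{2685416}{3134829}} = \sqrt{27971 - \frac{2685416}{3134829}} = \sqrt{\frac{87681616543}{3134829}} = \frac{\sqrt{274866874305876147}}{3134829}$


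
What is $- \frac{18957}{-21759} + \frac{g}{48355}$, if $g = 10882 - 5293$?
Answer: $\frac{346092262}{350718815} \approx 0.98681$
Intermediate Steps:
$g = 5589$
$- \frac{18957}{-21759} + \frac{g}{48355} = - \frac{18957}{-21759} + \frac{5589}{48355} = \left(-18957\right) \left(- \frac{1}{21759}\right) + 5589 \cdot \frac{1}{48355} = \frac{6319}{7253} + \frac{5589}{48355} = \frac{346092262}{350718815}$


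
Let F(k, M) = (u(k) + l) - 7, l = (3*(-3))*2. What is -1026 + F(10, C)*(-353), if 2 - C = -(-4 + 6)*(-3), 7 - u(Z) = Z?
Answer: 8858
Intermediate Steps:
u(Z) = 7 - Z
l = -18 (l = -9*2 = -18)
C = -4 (C = 2 - (-1)*(-4 + 6)*(-3) = 2 - (-1)*2*(-3) = 2 - (-1)*(-6) = 2 - 1*6 = 2 - 6 = -4)
F(k, M) = -18 - k (F(k, M) = ((7 - k) - 18) - 7 = (-11 - k) - 7 = -18 - k)
-1026 + F(10, C)*(-353) = -1026 + (-18 - 1*10)*(-353) = -1026 + (-18 - 10)*(-353) = -1026 - 28*(-353) = -1026 + 9884 = 8858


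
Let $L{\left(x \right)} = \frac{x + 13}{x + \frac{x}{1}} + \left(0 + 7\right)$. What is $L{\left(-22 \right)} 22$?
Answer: $\frac{317}{2} \approx 158.5$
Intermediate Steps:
$L{\left(x \right)} = 7 + \frac{13 + x}{2 x}$ ($L{\left(x \right)} = \frac{13 + x}{x + x 1} + 7 = \frac{13 + x}{x + x} + 7 = \frac{13 + x}{2 x} + 7 = 7 + \frac{13 + x}{2 x}$)
$L{\left(-22 \right)} 22 = \frac{13 + 15 \left(-22\right)}{2 \left(-22\right)} 22 = \frac{1}{2} \left(- \frac{1}{22}\right) \left(13 - 330\right) 22 = \frac{1}{2} \left(- \frac{1}{22}\right) \left(-317\right) 22 = \frac{317}{44} \cdot 22 = \frac{317}{2}$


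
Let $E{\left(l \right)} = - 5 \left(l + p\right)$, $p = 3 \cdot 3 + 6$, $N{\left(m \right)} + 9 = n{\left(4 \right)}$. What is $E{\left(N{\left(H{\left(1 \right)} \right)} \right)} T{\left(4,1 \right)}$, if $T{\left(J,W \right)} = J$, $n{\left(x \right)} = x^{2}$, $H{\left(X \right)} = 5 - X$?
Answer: $-440$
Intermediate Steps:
$N{\left(m \right)} = 7$ ($N{\left(m \right)} = -9 + 4^{2} = -9 + 16 = 7$)
$p = 15$ ($p = 9 + 6 = 15$)
$E{\left(l \right)} = -75 - 5 l$ ($E{\left(l \right)} = - 5 \left(l + 15\right) = - 5 \left(15 + l\right) = -75 - 5 l$)
$E{\left(N{\left(H{\left(1 \right)} \right)} \right)} T{\left(4,1 \right)} = \left(-75 - 35\right) 4 = \left(-110\right) 4 = -440$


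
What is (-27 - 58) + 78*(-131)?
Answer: -10303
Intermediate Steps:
(-27 - 58) + 78*(-131) = -85 - 10218 = -10303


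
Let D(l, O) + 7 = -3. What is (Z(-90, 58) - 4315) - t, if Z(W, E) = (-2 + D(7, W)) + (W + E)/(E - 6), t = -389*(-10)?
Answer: -106829/13 ≈ -8217.6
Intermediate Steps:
t = 3890
D(l, O) = -10 (D(l, O) = -7 - 3 = -10)
Z(W, E) = -12 + (E + W)/(-6 + E) (Z(W, E) = (-2 - 10) + (W + E)/(E - 6) = -12 + (E + W)/(-6 + E))
(Z(-90, 58) - 4315) - t = ((72 - 90 - 11*58)/(-6 + 58) - 4315) - 1*3890 = ((72 - 90 - 638)/52 - 4315) - 3890 = ((1/52)*(-656) - 4315) - 3890 = (-164/13 - 4315) - 3890 = -56259/13 - 3890 = -106829/13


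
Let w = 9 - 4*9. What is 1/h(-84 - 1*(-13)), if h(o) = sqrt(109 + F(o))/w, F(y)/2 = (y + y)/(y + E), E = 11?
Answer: -27*sqrt(25590)/1706 ≈ -2.5317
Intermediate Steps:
F(y) = 4*y/(11 + y) (F(y) = 2*((y + y)/(y + 11)) = 2*((2*y)/(11 + y)) = 2*(2*y/(11 + y)) = 4*y/(11 + y))
w = -27 (w = 9 - 36 = -27)
h(o) = -sqrt(109 + 4*o/(11 + o))/27 (h(o) = sqrt(109 + 4*o/(11 + o))/(-27) = sqrt(109 + 4*o/(11 + o))*(-1/27) = -sqrt(109 + 4*o/(11 + o))/27)
1/h(-84 - 1*(-13)) = 1/(-sqrt(-1/(11 + (-84 - 1*(-13))))*sqrt(-1199 - 113*(-84 - 1*(-13)))/27) = 1/(-sqrt(-1/(11 + (-84 + 13)))*sqrt(-1199 - 113*(-84 + 13))/27) = 1/(-2*sqrt(1706)*sqrt(-1/(11 - 71))/27) = 1/(-2*sqrt(1706)*sqrt(-1/(-60))/27) = 1/(-sqrt(25590)/15/27) = 1/(-sqrt(25590)/405) = -27*sqrt(25590)/1706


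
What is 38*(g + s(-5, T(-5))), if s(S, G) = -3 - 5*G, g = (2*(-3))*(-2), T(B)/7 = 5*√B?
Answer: 342 - 6650*I*√5 ≈ 342.0 - 14870.0*I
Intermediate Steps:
T(B) = 35*√B (T(B) = 7*(5*√B) = 35*√B)
g = 12 (g = -6*(-2) = 12)
38*(g + s(-5, T(-5))) = 38*(12 + (-3 - 175*√(-5))) = 38*(12 + (-3 - 175*I*√5)) = 38*(9 - 175*I*√5) = 342 - 6650*I*√5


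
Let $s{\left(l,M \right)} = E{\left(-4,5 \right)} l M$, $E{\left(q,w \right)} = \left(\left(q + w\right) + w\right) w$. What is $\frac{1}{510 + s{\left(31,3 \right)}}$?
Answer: $\frac{1}{3300} \approx 0.00030303$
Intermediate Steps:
$E{\left(q,w \right)} = w \left(q + 2 w\right)$ ($E{\left(q,w \right)} = \left(q + 2 w\right) w = w \left(q + 2 w\right)$)
$s{\left(l,M \right)} = 30 M l$ ($s{\left(l,M \right)} = 5 \left(-4 + 2 \cdot 5\right) l M = 5 \left(-4 + 10\right) l M = 5 \cdot 6 l M = 30 l M = 30 M l$)
$\frac{1}{510 + s{\left(31,3 \right)}} = \frac{1}{510 + 30 \cdot 3 \cdot 31} = \frac{1}{510 + 2790} = \frac{1}{3300}$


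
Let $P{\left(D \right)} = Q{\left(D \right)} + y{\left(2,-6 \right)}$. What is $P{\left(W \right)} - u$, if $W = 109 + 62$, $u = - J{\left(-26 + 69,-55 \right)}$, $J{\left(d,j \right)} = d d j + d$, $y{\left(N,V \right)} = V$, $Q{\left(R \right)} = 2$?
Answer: $-101656$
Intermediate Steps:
$J{\left(d,j \right)} = d + j d^{2}$ ($J{\left(d,j \right)} = d^{2} j + d = j d^{2} + d = d + j d^{2}$)
$u = 101652$ ($u = - \left(-26 + 69\right) \left(1 + \left(-26 + 69\right) \left(-55\right)\right) = - 43 \left(1 + 43 \left(-55\right)\right) = - 43 \left(1 - 2365\right) = - 43 \left(-2364\right) = \left(-1\right) \left(-101652\right) = 101652$)
$W = 171$
$P{\left(D \right)} = -4$ ($P{\left(D \right)} = 2 - 6 = -4$)
$P{\left(W \right)} - u = -4 - 101652 = -101656$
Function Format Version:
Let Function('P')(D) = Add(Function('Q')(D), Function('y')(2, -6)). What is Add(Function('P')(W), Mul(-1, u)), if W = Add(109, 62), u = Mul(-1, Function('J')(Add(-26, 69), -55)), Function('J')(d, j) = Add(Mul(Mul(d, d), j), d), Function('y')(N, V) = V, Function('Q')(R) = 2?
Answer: -101656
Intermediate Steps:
Function('J')(d, j) = Add(d, Mul(j, Pow(d, 2))) (Function('J')(d, j) = Add(Mul(Pow(d, 2), j), d) = Add(Mul(j, Pow(d, 2)), d) = Add(d, Mul(j, Pow(d, 2))))
u = 101652 (u = Mul(-1, Mul(Add(-26, 69), Add(1, Mul(Add(-26, 69), -55)))) = Mul(-1, Mul(43, Add(1, Mul(43, -55)))) = Mul(-1, Mul(43, Add(1, -2365))) = Mul(-1, Mul(43, -2364)) = Mul(-1, -101652) = 101652)
W = 171
Function('P')(D) = -4 (Function('P')(D) = Add(2, -6) = -4)
Add(Function('P')(W), Mul(-1, u)) = Add(-4, Mul(-1, 101652)) = Add(-4, -101652) = -101656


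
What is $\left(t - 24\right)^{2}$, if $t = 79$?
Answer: $3025$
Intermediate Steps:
$\left(t - 24\right)^{2} = \left(79 - 24\right)^{2} = 55^{2} = 3025$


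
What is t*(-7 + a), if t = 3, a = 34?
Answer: 81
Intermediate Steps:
t*(-7 + a) = 3*(-7 + 34) = 3*27 = 81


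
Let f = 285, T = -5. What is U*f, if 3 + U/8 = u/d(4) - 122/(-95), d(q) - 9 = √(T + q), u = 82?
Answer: 16608 - 2280*I ≈ 16608.0 - 2280.0*I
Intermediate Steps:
d(q) = 9 + √(-5 + q)
U = 5536/95 - 8*I (U = -24 + 8*(82/(9 + √(-5 + 4)) - 122/(-95)) = -24 + 8*(82/(9 + √(-1)) - 122*(-1/95)) = -24 + 8*(82/(9 + I) + 122/95) = -24 + 8*(82*((9 - I)/82) + 122/95) = -24 + 8*((9 - I) + 122/95) = -24 + 8*(977/95 - I) = -24 + (7816/95 - 8*I) = 5536/95 - 8*I ≈ 58.274 - 8.0*I)
U*f = (5536/95 - 8*I)*285 = 16608 - 2280*I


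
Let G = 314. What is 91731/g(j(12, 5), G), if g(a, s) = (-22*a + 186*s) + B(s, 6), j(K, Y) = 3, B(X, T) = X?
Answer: 91731/58652 ≈ 1.5640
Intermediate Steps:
g(a, s) = -22*a + 187*s (g(a, s) = (-22*a + 186*s) + s = -22*a + 187*s)
91731/g(j(12, 5), G) = 91731/(-22*3 + 187*314) = 91731/(-66 + 58718) = 91731/58652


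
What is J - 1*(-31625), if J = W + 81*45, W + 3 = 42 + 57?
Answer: 35366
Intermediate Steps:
W = 96 (W = -3 + (42 + 57) = -3 + 99 = 96)
J = 3741 (J = 96 + 81*45 = 96 + 3645 = 3741)
J - 1*(-31625) = 3741 - 1*(-31625) = 3741 + 31625 = 35366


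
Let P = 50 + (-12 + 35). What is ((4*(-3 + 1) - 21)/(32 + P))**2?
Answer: 841/11025 ≈ 0.076281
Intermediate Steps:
P = 73 (P = 50 + 23 = 73)
((4*(-3 + 1) - 21)/(32 + P))**2 = ((4*(-3 + 1) - 21)/(32 + 73))**2 = ((4*(-2) - 21)/105)**2 = ((-8 - 21)*(1/105))**2 = (-29*1/105)**2 = (-29/105)**2 = 841/11025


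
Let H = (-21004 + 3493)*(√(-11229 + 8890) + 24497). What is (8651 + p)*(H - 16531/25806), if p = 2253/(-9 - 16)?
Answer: -1184603376799067263/322575 - 3747739242*I*√2339/25 ≈ -3.6723e+12 - 7.2501e+9*I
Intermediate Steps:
H = -428966967 - 17511*I*√2339 (H = -17511*(√(-2339) + 24497) = -17511*(I*√2339 + 24497) = -17511*(24497 + I*√2339) = -428966967 - 17511*I*√2339 ≈ -4.2897e+8 - 8.4689e+5*I)
p = -2253/25 (p = 2253/(-25) = -1/25*2253 = -2253/25 ≈ -90.120)
(8651 + p)*(H - 16531/25806) = (8651 - 2253/25)*((-428966967 - 17511*I*√2339) - 16531/25806) = 214022*((-428966967 - 17511*I*√2339) - 16531*1/25806)/25 = 214022*((-428966967 - 17511*I*√2339) - 16531/25806)/25 = 214022*(-11069921566933/25806 - 17511*I*√2339)/25 = -1184603376799067263/322575 - 3747739242*I*√2339/25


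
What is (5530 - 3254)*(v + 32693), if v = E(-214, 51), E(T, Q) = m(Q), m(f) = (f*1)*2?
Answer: 74641420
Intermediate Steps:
m(f) = 2*f (m(f) = f*2 = 2*f)
E(T, Q) = 2*Q
v = 102 (v = 2*51 = 102)
(5530 - 3254)*(v + 32693) = (5530 - 3254)*(102 + 32693) = 2276*32795 = 74641420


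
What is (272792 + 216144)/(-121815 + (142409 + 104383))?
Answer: 488936/124977 ≈ 3.9122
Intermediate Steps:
(272792 + 216144)/(-121815 + (142409 + 104383)) = 488936/(-121815 + 246792) = 488936/124977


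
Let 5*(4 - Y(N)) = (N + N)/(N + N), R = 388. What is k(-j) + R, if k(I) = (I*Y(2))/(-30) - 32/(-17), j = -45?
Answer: 65311/170 ≈ 384.18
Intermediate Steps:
Y(N) = 19/5 (Y(N) = 4 - (N + N)/(5*(N + N)) = 4 - 2*N/(5*(2*N)) = 4 - 2*N*1/(2*N)/5 = 4 - ⅕*1 = 4 - ⅕ = 19/5)
k(I) = 32/17 - 19*I/150 (k(I) = (I*(19/5))/(-30) - 32/(-17) = (19*I/5)*(-1/30) - 32*(-1/17) = -19*I/150 + 32/17 = 32/17 - 19*I/150)
k(-j) + R = (32/17 - (-19)*(-45)/150) + 388 = (32/17 - 19/150*45) + 388 = (32/17 - 57/10) + 388 = -649/170 + 388 = 65311/170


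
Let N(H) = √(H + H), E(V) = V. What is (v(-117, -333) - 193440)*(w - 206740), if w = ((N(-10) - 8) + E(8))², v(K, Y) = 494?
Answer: 39893514960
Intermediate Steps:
N(H) = √2*√H (N(H) = √(2*H) = √2*√H)
w = -20 (w = ((√2*√(-10) - 8) + 8)² = ((√2*(I*√10) - 8) + 8)² = ((2*I*√5 - 8) + 8)² = ((-8 + 2*I*√5) + 8)² = (2*I*√5)² = -20)
(v(-117, -333) - 193440)*(w - 206740) = (494 - 193440)*(-20 - 206740) = -192946*(-206760) = 39893514960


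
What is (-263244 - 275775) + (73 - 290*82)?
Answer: -562726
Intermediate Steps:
(-263244 - 275775) + (73 - 290*82) = -539019 + (73 - 23780) = -539019 - 23707 = -562726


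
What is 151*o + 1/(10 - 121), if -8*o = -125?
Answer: 2095117/888 ≈ 2359.4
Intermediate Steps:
o = 125/8 (o = -1/8*(-125) = 125/8 ≈ 15.625)
151*o + 1/(10 - 121) = 151*(125/8) + 1/(10 - 121) = 18875/8 + 1/(-111) = 18875/8 - 1/111 = 2095117/888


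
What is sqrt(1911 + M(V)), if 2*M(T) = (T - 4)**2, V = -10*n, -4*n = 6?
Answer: sqrt(7886)/2 ≈ 44.402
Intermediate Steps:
n = -3/2 (n = -1/4*6 = -3/2 ≈ -1.5000)
V = 15 (V = -10*(-3/2) = 15)
M(T) = (-4 + T)**2/2 (M(T) = (T - 4)**2/2 = (-4 + T)**2/2)
sqrt(1911 + M(V)) = sqrt(1911 + (-4 + 15)**2/2) = sqrt(1911 + (1/2)*11**2) = sqrt(1911 + (1/2)*121) = sqrt(1911 + 121/2) = sqrt(3943/2) = sqrt(7886)/2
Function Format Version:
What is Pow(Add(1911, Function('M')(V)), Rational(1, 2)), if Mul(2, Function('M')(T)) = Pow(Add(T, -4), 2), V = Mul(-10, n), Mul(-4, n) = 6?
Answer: Mul(Rational(1, 2), Pow(7886, Rational(1, 2))) ≈ 44.402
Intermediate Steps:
n = Rational(-3, 2) (n = Mul(Rational(-1, 4), 6) = Rational(-3, 2) ≈ -1.5000)
V = 15 (V = Mul(-10, Rational(-3, 2)) = 15)
Function('M')(T) = Mul(Rational(1, 2), Pow(Add(-4, T), 2)) (Function('M')(T) = Mul(Rational(1, 2), Pow(Add(T, -4), 2)) = Mul(Rational(1, 2), Pow(Add(-4, T), 2)))
Pow(Add(1911, Function('M')(V)), Rational(1, 2)) = Pow(Add(1911, Mul(Rational(1, 2), Pow(Add(-4, 15), 2))), Rational(1, 2)) = Pow(Add(1911, Mul(Rational(1, 2), Pow(11, 2))), Rational(1, 2)) = Pow(Add(1911, Mul(Rational(1, 2), 121)), Rational(1, 2)) = Pow(Add(1911, Rational(121, 2)), Rational(1, 2)) = Pow(Rational(3943, 2), Rational(1, 2)) = Mul(Rational(1, 2), Pow(7886, Rational(1, 2)))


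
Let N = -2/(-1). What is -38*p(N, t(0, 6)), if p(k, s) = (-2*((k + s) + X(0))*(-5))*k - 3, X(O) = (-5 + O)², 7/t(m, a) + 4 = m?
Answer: -19076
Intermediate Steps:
t(m, a) = 7/(-4 + m)
N = 2 (N = -2*(-1) = 2)
p(k, s) = -3 + k*(250 + 10*k + 10*s) (p(k, s) = (-2*((k + s) + (-5 + 0)²)*(-5))*k - 3 = (-2*((k + s) + (-5)²)*(-5))*k - 3 = (-2*((k + s) + 25)*(-5))*k - 3 = (-2*(25 + k + s)*(-5))*k - 3 = ((-50 - 2*k - 2*s)*(-5))*k - 3 = (250 + 10*k + 10*s)*k - 3 = k*(250 + 10*k + 10*s) - 3 = -3 + k*(250 + 10*k + 10*s))
-38*p(N, t(0, 6)) = -38*(-3 + 10*2² + 250*2 + 10*2*(7/(-4 + 0))) = -38*(-3 + 10*4 + 500 + 10*2*(7/(-4))) = -38*(-3 + 40 + 500 + 10*2*(7*(-¼))) = -38*(-3 + 40 + 500 + 10*2*(-7/4)) = -38*(-3 + 40 + 500 - 35) = -38*502 = -19076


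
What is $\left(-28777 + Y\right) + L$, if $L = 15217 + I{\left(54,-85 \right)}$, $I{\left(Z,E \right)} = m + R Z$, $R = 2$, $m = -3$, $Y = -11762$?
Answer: $-25217$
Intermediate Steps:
$I{\left(Z,E \right)} = -3 + 2 Z$
$L = 15322$ ($L = 15217 + \left(-3 + 2 \cdot 54\right) = 15217 + \left(-3 + 108\right) = 15217 + 105 = 15322$)
$\left(-28777 + Y\right) + L = \left(-28777 - 11762\right) + 15322 = -40539 + 15322 = -25217$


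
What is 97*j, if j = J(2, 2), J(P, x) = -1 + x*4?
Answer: 679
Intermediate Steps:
J(P, x) = -1 + 4*x
j = 7 (j = -1 + 4*2 = -1 + 8 = 7)
97*j = 97*7 = 679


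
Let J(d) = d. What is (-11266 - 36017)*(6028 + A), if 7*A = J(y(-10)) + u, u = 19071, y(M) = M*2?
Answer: -2895941901/7 ≈ -4.1371e+8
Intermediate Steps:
y(M) = 2*M
A = 19051/7 (A = (2*(-10) + 19071)/7 = (-20 + 19071)/7 = (1/7)*19051 = 19051/7 ≈ 2721.6)
(-11266 - 36017)*(6028 + A) = (-11266 - 36017)*(6028 + 19051/7) = -47283*61247/7 = -2895941901/7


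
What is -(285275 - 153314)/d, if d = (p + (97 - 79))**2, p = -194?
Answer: -131961/30976 ≈ -4.2601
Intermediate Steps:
d = 30976 (d = (-194 + (97 - 79))**2 = (-194 + 18)**2 = (-176)**2 = 30976)
-(285275 - 153314)/d = -(285275 - 153314)/30976 = -131961/30976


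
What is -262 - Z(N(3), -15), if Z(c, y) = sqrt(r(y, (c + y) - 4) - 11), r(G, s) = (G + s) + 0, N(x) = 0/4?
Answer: -262 - 3*I*sqrt(5) ≈ -262.0 - 6.7082*I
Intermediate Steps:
N(x) = 0 (N(x) = 0*(1/4) = 0)
r(G, s) = G + s
Z(c, y) = sqrt(-15 + c + 2*y) (Z(c, y) = sqrt((y + ((c + y) - 4)) - 11) = sqrt((y + (-4 + c + y)) - 11) = sqrt((-4 + c + 2*y) - 11) = sqrt(-15 + c + 2*y))
-262 - Z(N(3), -15) = -262 - sqrt(-15 + 0 + 2*(-15)) = -262 - sqrt(-15 + 0 - 30) = -262 - sqrt(-45) = -262 - 3*I*sqrt(5)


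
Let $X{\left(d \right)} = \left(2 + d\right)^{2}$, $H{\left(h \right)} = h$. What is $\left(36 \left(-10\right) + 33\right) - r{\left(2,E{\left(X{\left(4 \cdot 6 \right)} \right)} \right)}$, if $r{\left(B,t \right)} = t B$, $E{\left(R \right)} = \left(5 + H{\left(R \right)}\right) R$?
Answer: $-921039$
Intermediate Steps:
$E{\left(R \right)} = R \left(5 + R\right)$ ($E{\left(R \right)} = \left(5 + R\right) R = R \left(5 + R\right)$)
$r{\left(B,t \right)} = B t$
$\left(36 \left(-10\right) + 33\right) - r{\left(2,E{\left(X{\left(4 \cdot 6 \right)} \right)} \right)} = \left(36 \left(-10\right) + 33\right) - 2 \left(2 + 4 \cdot 6\right)^{2} \left(5 + \left(2 + 4 \cdot 6\right)^{2}\right) = \left(-360 + 33\right) - 2 \left(2 + 24\right)^{2} \left(5 + \left(2 + 24\right)^{2}\right) = -327 - 2 \cdot 26^{2} \left(5 + 26^{2}\right) = -327 - 2 \cdot 676 \left(5 + 676\right) = -327 - 2 \cdot 676 \cdot 681 = -327 - 2 \cdot 460356 = -327 - 920712 = -921039$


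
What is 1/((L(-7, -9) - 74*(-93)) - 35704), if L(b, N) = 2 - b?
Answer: -1/28813 ≈ -3.4707e-5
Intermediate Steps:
1/((L(-7, -9) - 74*(-93)) - 35704) = 1/(((2 - 1*(-7)) - 74*(-93)) - 35704) = 1/(((2 + 7) + 6882) - 35704) = 1/((9 + 6882) - 35704) = 1/(6891 - 35704) = 1/(-28813) = -1/28813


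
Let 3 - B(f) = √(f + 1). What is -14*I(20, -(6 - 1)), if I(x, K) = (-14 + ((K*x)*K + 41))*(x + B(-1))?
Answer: -169694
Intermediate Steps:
B(f) = 3 - √(1 + f) (B(f) = 3 - √(f + 1) = 3 - √(1 + f))
I(x, K) = (3 + x)*(27 + x*K²) (I(x, K) = (-14 + ((K*x)*K + 41))*(x + (3 - √(1 - 1))) = (-14 + (x*K² + 41))*(x + (3 - √0)) = (-14 + (41 + x*K²))*(x + (3 - 1*0)) = (27 + x*K²)*(x + (3 + 0)) = (27 + x*K²)*(x + 3) = (27 + x*K²)*(3 + x) = (3 + x)*(27 + x*K²))
-14*I(20, -(6 - 1)) = -14*(81 + 27*20 + (-(6 - 1))²*20² + 3*20*(-(6 - 1))²) = -14*(81 + 540 + (-1*5)²*400 + 3*20*(-1*5)²) = -14*(81 + 540 + (-5)²*400 + 3*20*(-5)²) = -14*(81 + 540 + 25*400 + 3*20*25) = -14*(81 + 540 + 10000 + 1500) = -14*12121 = -169694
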